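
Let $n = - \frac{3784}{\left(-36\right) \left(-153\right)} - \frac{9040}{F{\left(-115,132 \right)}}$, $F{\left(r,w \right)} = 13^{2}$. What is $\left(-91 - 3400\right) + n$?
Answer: $- \frac{825009037}{232713} \approx -3545.2$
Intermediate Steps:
$F{\left(r,w \right)} = 169$
$n = - \frac{12607954}{232713}$ ($n = - \frac{3784}{\left(-36\right) \left(-153\right)} - \frac{9040}{169} = - \frac{3784}{5508} - \frac{9040}{169} = \left(-3784\right) \frac{1}{5508} - \frac{9040}{169} = - \frac{946}{1377} - \frac{9040}{169} = - \frac{12607954}{232713} \approx -54.178$)
$\left(-91 - 3400\right) + n = \left(-91 - 3400\right) - \frac{12607954}{232713} = -3491 - \frac{12607954}{232713} = - \frac{825009037}{232713}$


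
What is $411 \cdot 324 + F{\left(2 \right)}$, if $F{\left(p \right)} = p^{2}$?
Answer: $133168$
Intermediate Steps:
$411 \cdot 324 + F{\left(2 \right)} = 411 \cdot 324 + 2^{2} = 133164 + 4 = 133168$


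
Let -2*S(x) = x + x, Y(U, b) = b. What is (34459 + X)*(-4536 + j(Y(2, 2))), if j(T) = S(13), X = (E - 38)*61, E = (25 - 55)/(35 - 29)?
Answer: -144821964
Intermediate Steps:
E = -5 (E = -30/6 = -30*⅙ = -5)
X = -2623 (X = (-5 - 38)*61 = -43*61 = -2623)
S(x) = -x (S(x) = -(x + x)/2 = -x)
j(T) = -13 (j(T) = -1*13 = -13)
(34459 + X)*(-4536 + j(Y(2, 2))) = (34459 - 2623)*(-4536 - 13) = 31836*(-4549) = -144821964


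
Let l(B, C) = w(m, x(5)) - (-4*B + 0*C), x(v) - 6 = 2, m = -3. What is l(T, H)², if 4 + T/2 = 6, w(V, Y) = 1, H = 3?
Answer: 289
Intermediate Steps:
x(v) = 8 (x(v) = 6 + 2 = 8)
T = 4 (T = -8 + 2*6 = -8 + 12 = 4)
l(B, C) = 1 + 4*B (l(B, C) = 1 - (-4*B + 0*C) = 1 - (-4*B + 0) = 1 - (-4)*B = 1 + 4*B)
l(T, H)² = (1 + 4*4)² = (1 + 16)² = 17² = 289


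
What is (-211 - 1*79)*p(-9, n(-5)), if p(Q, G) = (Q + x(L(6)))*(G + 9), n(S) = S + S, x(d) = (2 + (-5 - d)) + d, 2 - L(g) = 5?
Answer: -3480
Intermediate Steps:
L(g) = -3 (L(g) = 2 - 1*5 = 2 - 5 = -3)
x(d) = -3 (x(d) = (-3 - d) + d = -3)
n(S) = 2*S
p(Q, G) = (-3 + Q)*(9 + G) (p(Q, G) = (Q - 3)*(G + 9) = (-3 + Q)*(9 + G))
(-211 - 1*79)*p(-9, n(-5)) = (-211 - 1*79)*(-27 - 6*(-5) + 9*(-9) + (2*(-5))*(-9)) = (-211 - 79)*(-27 - 3*(-10) - 81 - 10*(-9)) = -290*(-27 + 30 - 81 + 90) = -290*12 = -3480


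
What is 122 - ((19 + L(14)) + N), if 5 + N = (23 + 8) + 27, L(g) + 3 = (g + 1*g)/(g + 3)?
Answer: 873/17 ≈ 51.353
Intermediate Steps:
L(g) = -3 + 2*g/(3 + g) (L(g) = -3 + (g + 1*g)/(g + 3) = -3 + (g + g)/(3 + g) = -3 + (2*g)/(3 + g) = -3 + 2*g/(3 + g))
N = 53 (N = -5 + ((23 + 8) + 27) = -5 + (31 + 27) = -5 + 58 = 53)
122 - ((19 + L(14)) + N) = 122 - ((19 + (-9 - 1*14)/(3 + 14)) + 53) = 122 - ((19 + (-9 - 14)/17) + 53) = 122 - ((19 + (1/17)*(-23)) + 53) = 122 - ((19 - 23/17) + 53) = 122 - (300/17 + 53) = 122 - 1*1201/17 = 122 - 1201/17 = 873/17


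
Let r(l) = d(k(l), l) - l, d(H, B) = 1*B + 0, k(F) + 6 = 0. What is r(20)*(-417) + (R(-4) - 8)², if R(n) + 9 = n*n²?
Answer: 6561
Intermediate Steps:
k(F) = -6 (k(F) = -6 + 0 = -6)
d(H, B) = B (d(H, B) = B + 0 = B)
r(l) = 0 (r(l) = l - l = 0)
R(n) = -9 + n³ (R(n) = -9 + n*n² = -9 + n³)
r(20)*(-417) + (R(-4) - 8)² = 0*(-417) + ((-9 + (-4)³) - 8)² = 0 + ((-9 - 64) - 8)² = 0 + (-73 - 8)² = 0 + (-81)² = 0 + 6561 = 6561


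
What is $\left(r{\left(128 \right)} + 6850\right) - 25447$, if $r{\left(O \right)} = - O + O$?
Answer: $-18597$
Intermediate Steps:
$r{\left(O \right)} = 0$
$\left(r{\left(128 \right)} + 6850\right) - 25447 = \left(0 + 6850\right) - 25447 = 6850 - 25447 = -18597$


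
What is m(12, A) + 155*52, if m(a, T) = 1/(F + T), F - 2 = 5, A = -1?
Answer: 48361/6 ≈ 8060.2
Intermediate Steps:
F = 7 (F = 2 + 5 = 7)
m(a, T) = 1/(7 + T)
m(12, A) + 155*52 = 1/(7 - 1) + 155*52 = 1/6 + 8060 = 48361/6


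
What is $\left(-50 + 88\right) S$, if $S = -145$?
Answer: $-5510$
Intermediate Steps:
$\left(-50 + 88\right) S = \left(-50 + 88\right) \left(-145\right) = 38 \left(-145\right) = -5510$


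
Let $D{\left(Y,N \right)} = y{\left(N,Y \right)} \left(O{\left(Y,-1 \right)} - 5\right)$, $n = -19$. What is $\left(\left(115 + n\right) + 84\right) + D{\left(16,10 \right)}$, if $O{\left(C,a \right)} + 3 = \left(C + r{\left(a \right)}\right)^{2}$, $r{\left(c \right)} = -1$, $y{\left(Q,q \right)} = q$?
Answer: $3652$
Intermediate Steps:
$O{\left(C,a \right)} = -3 + \left(-1 + C\right)^{2}$ ($O{\left(C,a \right)} = -3 + \left(C - 1\right)^{2} = -3 + \left(-1 + C\right)^{2}$)
$D{\left(Y,N \right)} = Y \left(-8 + \left(-1 + Y\right)^{2}\right)$ ($D{\left(Y,N \right)} = Y \left(\left(-3 + \left(-1 + Y\right)^{2}\right) - 5\right) = Y \left(-8 + \left(-1 + Y\right)^{2}\right)$)
$\left(\left(115 + n\right) + 84\right) + D{\left(16,10 \right)} = \left(\left(115 - 19\right) + 84\right) + 16 \left(-8 + \left(-1 + 16\right)^{2}\right) = \left(96 + 84\right) + 16 \left(-8 + 15^{2}\right) = 180 + 16 \left(-8 + 225\right) = 180 + 16 \cdot 217 = 180 + 3472 = 3652$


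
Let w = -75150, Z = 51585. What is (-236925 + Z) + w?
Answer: -260490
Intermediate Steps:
(-236925 + Z) + w = (-236925 + 51585) - 75150 = -185340 - 75150 = -260490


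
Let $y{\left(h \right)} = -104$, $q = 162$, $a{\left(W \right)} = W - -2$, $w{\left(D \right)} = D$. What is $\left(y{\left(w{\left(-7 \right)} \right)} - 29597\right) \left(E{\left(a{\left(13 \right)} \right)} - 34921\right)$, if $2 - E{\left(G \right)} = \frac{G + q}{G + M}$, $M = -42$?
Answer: $\frac{9332410612}{9} \approx 1.0369 \cdot 10^{9}$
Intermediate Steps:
$a{\left(W \right)} = 2 + W$ ($a{\left(W \right)} = W + 2 = 2 + W$)
$E{\left(G \right)} = 2 - \frac{162 + G}{-42 + G}$ ($E{\left(G \right)} = 2 - \frac{G + 162}{G - 42} = 2 - \frac{162 + G}{-42 + G}$)
$\left(y{\left(w{\left(-7 \right)} \right)} - 29597\right) \left(E{\left(a{\left(13 \right)} \right)} - 34921\right) = \left(-104 - 29597\right) \left(\frac{-246 + \left(2 + 13\right)}{-42 + \left(2 + 13\right)} - 34921\right) = - 29701 \left(\frac{-246 + 15}{-42 + 15} - 34921\right) = - 29701 \left(\frac{1}{-27} \left(-231\right) - 34921\right) = - 29701 \left(\left(- \frac{1}{27}\right) \left(-231\right) - 34921\right) = - 29701 \left(\frac{77}{9} - 34921\right) = \left(-29701\right) \left(- \frac{314212}{9}\right) = \frac{9332410612}{9}$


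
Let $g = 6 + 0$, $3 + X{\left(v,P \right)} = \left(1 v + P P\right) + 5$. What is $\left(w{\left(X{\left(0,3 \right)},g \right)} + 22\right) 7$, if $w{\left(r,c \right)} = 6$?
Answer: $196$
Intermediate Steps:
$X{\left(v,P \right)} = 2 + v + P^{2}$ ($X{\left(v,P \right)} = -3 + \left(\left(1 v + P P\right) + 5\right) = -3 + \left(\left(v + P^{2}\right) + 5\right) = -3 + \left(5 + v + P^{2}\right) = 2 + v + P^{2}$)
$g = 6$
$\left(w{\left(X{\left(0,3 \right)},g \right)} + 22\right) 7 = \left(6 + 22\right) 7 = 28 \cdot 7 = 196$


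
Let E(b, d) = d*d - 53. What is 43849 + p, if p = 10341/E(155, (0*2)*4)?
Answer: 2313656/53 ≈ 43654.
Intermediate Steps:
E(b, d) = -53 + d² (E(b, d) = d² - 53 = -53 + d²)
p = -10341/53 (p = 10341/(-53 + ((0*2)*4)²) = 10341/(-53 + (0*4)²) = 10341/(-53 + 0²) = 10341/(-53 + 0) = 10341/(-53) = 10341*(-1/53) = -10341/53 ≈ -195.11)
43849 + p = 43849 - 10341/53 = 2313656/53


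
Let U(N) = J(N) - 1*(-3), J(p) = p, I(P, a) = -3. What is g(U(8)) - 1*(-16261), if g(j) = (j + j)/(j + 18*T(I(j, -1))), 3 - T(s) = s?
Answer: 1935081/119 ≈ 16261.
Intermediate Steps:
T(s) = 3 - s
U(N) = 3 + N (U(N) = N - 1*(-3) = N + 3 = 3 + N)
g(j) = 2*j/(108 + j) (g(j) = (j + j)/(j + 18*(3 - 1*(-3))) = (2*j)/(j + 18*(3 + 3)) = (2*j)/(j + 18*6) = (2*j)/(j + 108) = (2*j)/(108 + j) = 2*j/(108 + j))
g(U(8)) - 1*(-16261) = 2*(3 + 8)/(108 + (3 + 8)) - 1*(-16261) = 2*11/(108 + 11) + 16261 = 2*11/119 + 16261 = 2*11*(1/119) + 16261 = 22/119 + 16261 = 1935081/119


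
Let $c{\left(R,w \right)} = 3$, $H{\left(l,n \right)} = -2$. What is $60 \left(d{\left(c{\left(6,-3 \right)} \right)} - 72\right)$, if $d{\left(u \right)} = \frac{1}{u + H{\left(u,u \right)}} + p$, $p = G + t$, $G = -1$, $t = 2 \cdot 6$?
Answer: $-3600$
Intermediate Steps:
$t = 12$
$p = 11$ ($p = -1 + 12 = 11$)
$d{\left(u \right)} = 11 + \frac{1}{-2 + u}$ ($d{\left(u \right)} = \frac{1}{u - 2} + 11 = \frac{1}{-2 + u} + 11 = 11 + \frac{1}{-2 + u}$)
$60 \left(d{\left(c{\left(6,-3 \right)} \right)} - 72\right) = 60 \left(\frac{-21 + 11 \cdot 3}{-2 + 3} - 72\right) = 60 \left(\frac{-21 + 33}{1} - 72\right) = 60 \left(1 \cdot 12 - 72\right) = 60 \left(12 - 72\right) = 60 \left(-60\right) = -3600$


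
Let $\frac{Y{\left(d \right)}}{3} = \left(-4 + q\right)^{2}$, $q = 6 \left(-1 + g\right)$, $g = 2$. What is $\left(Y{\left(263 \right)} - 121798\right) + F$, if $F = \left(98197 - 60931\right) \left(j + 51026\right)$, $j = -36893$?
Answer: $526558592$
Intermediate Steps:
$q = 6$ ($q = 6 \left(-1 + 2\right) = 6 \cdot 1 = 6$)
$F = 526680378$ ($F = \left(98197 - 60931\right) \left(-36893 + 51026\right) = 37266 \cdot 14133 = 526680378$)
$Y{\left(d \right)} = 12$ ($Y{\left(d \right)} = 3 \left(-4 + 6\right)^{2} = 3 \cdot 2^{2} = 3 \cdot 4 = 12$)
$\left(Y{\left(263 \right)} - 121798\right) + F = \left(12 - 121798\right) + 526680378 = -121786 + 526680378 = 526558592$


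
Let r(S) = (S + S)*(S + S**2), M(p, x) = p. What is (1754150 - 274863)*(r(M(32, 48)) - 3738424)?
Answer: -5430225891080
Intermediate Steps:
r(S) = 2*S*(S + S**2) (r(S) = (2*S)*(S + S**2) = 2*S*(S + S**2))
(1754150 - 274863)*(r(M(32, 48)) - 3738424) = (1754150 - 274863)*(2*32**2*(1 + 32) - 3738424) = 1479287*(2*1024*33 - 3738424) = 1479287*(67584 - 3738424) = 1479287*(-3670840) = -5430225891080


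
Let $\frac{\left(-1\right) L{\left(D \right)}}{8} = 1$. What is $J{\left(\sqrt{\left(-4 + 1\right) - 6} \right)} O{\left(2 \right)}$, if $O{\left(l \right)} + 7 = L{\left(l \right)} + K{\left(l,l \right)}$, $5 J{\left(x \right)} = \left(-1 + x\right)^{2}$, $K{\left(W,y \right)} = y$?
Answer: $\frac{104}{5} + \frac{78 i}{5} \approx 20.8 + 15.6 i$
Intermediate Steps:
$L{\left(D \right)} = -8$ ($L{\left(D \right)} = \left(-8\right) 1 = -8$)
$J{\left(x \right)} = \frac{\left(-1 + x\right)^{2}}{5}$
$O{\left(l \right)} = -15 + l$ ($O{\left(l \right)} = -7 + \left(-8 + l\right) = -15 + l$)
$J{\left(\sqrt{\left(-4 + 1\right) - 6} \right)} O{\left(2 \right)} = \frac{\left(-1 + \sqrt{\left(-4 + 1\right) - 6}\right)^{2}}{5} \left(-15 + 2\right) = \frac{\left(-1 + \sqrt{-3 - 6}\right)^{2}}{5} \left(-13\right) = \frac{\left(-1 + \sqrt{-9}\right)^{2}}{5} \left(-13\right) = \frac{\left(-1 + 3 i\right)^{2}}{5} \left(-13\right) = - \frac{13 \left(-1 + 3 i\right)^{2}}{5}$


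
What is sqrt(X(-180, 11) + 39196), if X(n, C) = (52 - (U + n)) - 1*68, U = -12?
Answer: 2*sqrt(9843) ≈ 198.42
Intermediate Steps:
X(n, C) = -4 - n (X(n, C) = (52 - (-12 + n)) - 1*68 = (52 + (12 - n)) - 68 = (64 - n) - 68 = -4 - n)
sqrt(X(-180, 11) + 39196) = sqrt((-4 - 1*(-180)) + 39196) = sqrt((-4 + 180) + 39196) = sqrt(176 + 39196) = sqrt(39372) = 2*sqrt(9843)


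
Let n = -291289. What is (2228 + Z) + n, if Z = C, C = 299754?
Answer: 10693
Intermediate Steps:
Z = 299754
(2228 + Z) + n = (2228 + 299754) - 291289 = 301982 - 291289 = 10693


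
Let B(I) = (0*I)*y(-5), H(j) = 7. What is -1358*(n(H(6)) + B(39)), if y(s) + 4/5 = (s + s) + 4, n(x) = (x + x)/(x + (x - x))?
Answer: -2716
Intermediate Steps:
n(x) = 2 (n(x) = (2*x)/(x + 0) = (2*x)/x = 2)
y(s) = 16/5 + 2*s (y(s) = -⅘ + ((s + s) + 4) = -⅘ + (2*s + 4) = -⅘ + (4 + 2*s) = 16/5 + 2*s)
B(I) = 0 (B(I) = (0*I)*(16/5 + 2*(-5)) = 0*(16/5 - 10) = 0*(-34/5) = 0)
-1358*(n(H(6)) + B(39)) = -1358*(2 + 0) = -1358*2 = -2716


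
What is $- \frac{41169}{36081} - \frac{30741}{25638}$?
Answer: $- \frac{240517427}{102782742} \approx -2.3401$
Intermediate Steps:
$- \frac{41169}{36081} - \frac{30741}{25638} = \left(-41169\right) \frac{1}{36081} - \frac{10247}{8546} = - \frac{13723}{12027} - \frac{10247}{8546} = - \frac{240517427}{102782742}$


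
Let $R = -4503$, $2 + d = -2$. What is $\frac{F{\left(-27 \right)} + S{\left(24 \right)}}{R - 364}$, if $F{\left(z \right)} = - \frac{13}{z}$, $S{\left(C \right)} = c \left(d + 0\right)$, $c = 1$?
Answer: $\frac{95}{131409} \approx 0.00072293$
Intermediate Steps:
$d = -4$ ($d = -2 - 2 = -4$)
$S{\left(C \right)} = -4$ ($S{\left(C \right)} = 1 \left(-4 + 0\right) = 1 \left(-4\right) = -4$)
$\frac{F{\left(-27 \right)} + S{\left(24 \right)}}{R - 364} = \frac{- \frac{13}{-27} - 4}{-4503 - 364} = \frac{\left(-13\right) \left(- \frac{1}{27}\right) - 4}{-4867} = \left(\frac{13}{27} - 4\right) \left(- \frac{1}{4867}\right) = \left(- \frac{95}{27}\right) \left(- \frac{1}{4867}\right) = \frac{95}{131409}$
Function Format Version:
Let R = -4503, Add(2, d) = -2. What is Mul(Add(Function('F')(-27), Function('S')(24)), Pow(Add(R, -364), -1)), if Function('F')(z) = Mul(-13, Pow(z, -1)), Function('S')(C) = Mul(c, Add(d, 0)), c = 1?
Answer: Rational(95, 131409) ≈ 0.00072293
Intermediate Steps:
d = -4 (d = Add(-2, -2) = -4)
Function('S')(C) = -4 (Function('S')(C) = Mul(1, Add(-4, 0)) = Mul(1, -4) = -4)
Mul(Add(Function('F')(-27), Function('S')(24)), Pow(Add(R, -364), -1)) = Mul(Add(Mul(-13, Pow(-27, -1)), -4), Pow(Add(-4503, -364), -1)) = Mul(Add(Mul(-13, Rational(-1, 27)), -4), Pow(-4867, -1)) = Mul(Add(Rational(13, 27), -4), Rational(-1, 4867)) = Mul(Rational(-95, 27), Rational(-1, 4867)) = Rational(95, 131409)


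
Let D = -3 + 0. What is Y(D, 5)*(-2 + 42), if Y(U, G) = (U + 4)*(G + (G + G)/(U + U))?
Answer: 400/3 ≈ 133.33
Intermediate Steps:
D = -3
Y(U, G) = (4 + U)*(G + G/U) (Y(U, G) = (4 + U)*(G + (2*G)/((2*U))) = (4 + U)*(G + (2*G)*(1/(2*U))) = (4 + U)*(G + G/U))
Y(D, 5)*(-2 + 42) = (5*(4 - 3*(5 - 3))/(-3))*(-2 + 42) = (5*(-1/3)*(4 - 3*2))*40 = (5*(-1/3)*(4 - 6))*40 = (5*(-1/3)*(-2))*40 = (10/3)*40 = 400/3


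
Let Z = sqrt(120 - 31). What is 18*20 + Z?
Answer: 360 + sqrt(89) ≈ 369.43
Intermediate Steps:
Z = sqrt(89) ≈ 9.4340
18*20 + Z = 18*20 + sqrt(89) = 360 + sqrt(89)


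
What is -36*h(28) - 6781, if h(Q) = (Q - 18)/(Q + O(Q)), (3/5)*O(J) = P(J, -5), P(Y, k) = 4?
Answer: -88288/13 ≈ -6791.4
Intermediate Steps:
O(J) = 20/3 (O(J) = (5/3)*4 = 20/3)
h(Q) = (-18 + Q)/(20/3 + Q) (h(Q) = (Q - 18)/(Q + 20/3) = (-18 + Q)/(20/3 + Q))
-36*h(28) - 6781 = -108*(-18 + 28)/(20 + 3*28) - 6781 = -108*10/(20 + 84) - 6781 = -108*10/104 - 6781 = -36*15/52 - 6781 = -135/13 - 6781 = -88288/13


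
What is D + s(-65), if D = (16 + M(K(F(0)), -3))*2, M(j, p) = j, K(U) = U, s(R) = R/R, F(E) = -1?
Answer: 31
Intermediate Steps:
s(R) = 1
D = 30 (D = (16 - 1)*2 = 15*2 = 30)
D + s(-65) = 30 + 1 = 31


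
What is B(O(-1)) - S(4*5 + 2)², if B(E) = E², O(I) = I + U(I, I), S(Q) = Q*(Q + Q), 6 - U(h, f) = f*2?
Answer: -936975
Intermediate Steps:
U(h, f) = 6 - 2*f (U(h, f) = 6 - f*2 = 6 - 2*f)
S(Q) = 2*Q² (S(Q) = Q*(2*Q) = 2*Q²)
O(I) = 6 - I (O(I) = I + (6 - 2*I) = 6 - I)
B(O(-1)) - S(4*5 + 2)² = (6 - 1*(-1))² - (2*(4*5 + 2)²)² = (6 + 1)² - (2*(20 + 2)²)² = 7² - (2*22²)² = 49 - (2*484)² = 49 - 1*968² = 49 - 1*937024 = 49 - 937024 = -936975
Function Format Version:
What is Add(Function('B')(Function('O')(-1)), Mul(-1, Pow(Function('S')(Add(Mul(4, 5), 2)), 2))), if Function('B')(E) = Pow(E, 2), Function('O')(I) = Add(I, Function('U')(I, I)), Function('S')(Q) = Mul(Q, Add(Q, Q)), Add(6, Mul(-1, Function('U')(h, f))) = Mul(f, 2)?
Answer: -936975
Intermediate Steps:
Function('U')(h, f) = Add(6, Mul(-2, f)) (Function('U')(h, f) = Add(6, Mul(-1, Mul(f, 2))) = Add(6, Mul(-1, Mul(2, f))) = Add(6, Mul(-2, f)))
Function('S')(Q) = Mul(2, Pow(Q, 2)) (Function('S')(Q) = Mul(Q, Mul(2, Q)) = Mul(2, Pow(Q, 2)))
Function('O')(I) = Add(6, Mul(-1, I)) (Function('O')(I) = Add(I, Add(6, Mul(-2, I))) = Add(6, Mul(-1, I)))
Add(Function('B')(Function('O')(-1)), Mul(-1, Pow(Function('S')(Add(Mul(4, 5), 2)), 2))) = Add(Pow(Add(6, Mul(-1, -1)), 2), Mul(-1, Pow(Mul(2, Pow(Add(Mul(4, 5), 2), 2)), 2))) = Add(Pow(Add(6, 1), 2), Mul(-1, Pow(Mul(2, Pow(Add(20, 2), 2)), 2))) = Add(Pow(7, 2), Mul(-1, Pow(Mul(2, Pow(22, 2)), 2))) = Add(49, Mul(-1, Pow(Mul(2, 484), 2))) = Add(49, Mul(-1, Pow(968, 2))) = Add(49, Mul(-1, 937024)) = Add(49, -937024) = -936975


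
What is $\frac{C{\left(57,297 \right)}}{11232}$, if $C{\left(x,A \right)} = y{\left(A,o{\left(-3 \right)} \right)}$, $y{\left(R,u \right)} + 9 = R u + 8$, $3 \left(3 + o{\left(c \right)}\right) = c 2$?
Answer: $- \frac{743}{5616} \approx -0.1323$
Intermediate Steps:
$o{\left(c \right)} = -3 + \frac{2 c}{3}$ ($o{\left(c \right)} = -3 + \frac{c 2}{3} = -3 + \frac{2 c}{3}$)
$y{\left(R,u \right)} = -1 + R u$ ($y{\left(R,u \right)} = -9 + \left(R u + 8\right) = -9 + \left(8 + R u\right) = -1 + R u$)
$C{\left(x,A \right)} = -1 - 5 A$ ($C{\left(x,A \right)} = -1 + A \left(-3 + \frac{2}{3} \left(-3\right)\right) = -1 + A \left(-3 - 2\right) = -1 + A \left(-5\right) = -1 - 5 A$)
$\frac{C{\left(57,297 \right)}}{11232} = \frac{-1 - 1485}{11232} = \left(-1 - 1485\right) \frac{1}{11232} = \left(-1486\right) \frac{1}{11232} = - \frac{743}{5616}$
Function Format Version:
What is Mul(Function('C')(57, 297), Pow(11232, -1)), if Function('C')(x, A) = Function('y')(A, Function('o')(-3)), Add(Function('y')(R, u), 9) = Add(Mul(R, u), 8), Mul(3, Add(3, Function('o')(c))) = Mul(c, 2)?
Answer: Rational(-743, 5616) ≈ -0.13230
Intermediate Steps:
Function('o')(c) = Add(-3, Mul(Rational(2, 3), c)) (Function('o')(c) = Add(-3, Mul(Rational(1, 3), Mul(c, 2))) = Add(-3, Mul(Rational(1, 3), Mul(2, c))) = Add(-3, Mul(Rational(2, 3), c)))
Function('y')(R, u) = Add(-1, Mul(R, u)) (Function('y')(R, u) = Add(-9, Add(Mul(R, u), 8)) = Add(-9, Add(8, Mul(R, u))) = Add(-1, Mul(R, u)))
Function('C')(x, A) = Add(-1, Mul(-5, A)) (Function('C')(x, A) = Add(-1, Mul(A, Add(-3, Mul(Rational(2, 3), -3)))) = Add(-1, Mul(A, Add(-3, -2))) = Add(-1, Mul(A, -5)) = Add(-1, Mul(-5, A)))
Mul(Function('C')(57, 297), Pow(11232, -1)) = Mul(Add(-1, Mul(-5, 297)), Pow(11232, -1)) = Mul(Add(-1, -1485), Rational(1, 11232)) = Mul(-1486, Rational(1, 11232)) = Rational(-743, 5616)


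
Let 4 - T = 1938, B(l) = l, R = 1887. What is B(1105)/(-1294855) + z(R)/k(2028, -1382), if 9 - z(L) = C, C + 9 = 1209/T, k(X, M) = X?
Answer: 2820532933/338574541864 ≈ 0.0083306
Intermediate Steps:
T = -1934 (T = 4 - 1*1938 = 4 - 1938 = -1934)
C = -18615/1934 (C = -9 + 1209/(-1934) = -9 + 1209*(-1/1934) = -9 - 1209/1934 = -18615/1934 ≈ -9.6251)
z(L) = 36021/1934 (z(L) = 9 - 1*(-18615/1934) = 9 + 18615/1934 = 36021/1934)
B(1105)/(-1294855) + z(R)/k(2028, -1382) = 1105/(-1294855) + (36021/1934)/2028 = 1105*(-1/1294855) + (36021/1934)*(1/2028) = -221/258971 + 12007/1307384 = 2820532933/338574541864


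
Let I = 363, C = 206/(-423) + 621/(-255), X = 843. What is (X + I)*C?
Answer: -14079514/3995 ≈ -3524.3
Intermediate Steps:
C = -105071/35955 (C = 206*(-1/423) + 621*(-1/255) = -206/423 - 207/85 = -105071/35955 ≈ -2.9223)
(X + I)*C = (843 + 363)*(-105071/35955) = 1206*(-105071/35955) = -14079514/3995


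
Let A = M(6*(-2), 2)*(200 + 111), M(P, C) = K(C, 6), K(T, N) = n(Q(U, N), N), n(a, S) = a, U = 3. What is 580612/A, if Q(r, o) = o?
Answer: 290306/933 ≈ 311.15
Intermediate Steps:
K(T, N) = N
M(P, C) = 6
A = 1866 (A = 6*(200 + 111) = 6*311 = 1866)
580612/A = 580612/1866 = 580612*(1/1866) = 290306/933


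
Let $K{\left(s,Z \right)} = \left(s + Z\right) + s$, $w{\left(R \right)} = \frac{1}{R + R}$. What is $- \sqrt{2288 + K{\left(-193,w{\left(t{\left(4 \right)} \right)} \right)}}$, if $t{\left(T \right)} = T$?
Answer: $- \frac{\sqrt{30434}}{4} \approx -43.613$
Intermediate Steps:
$w{\left(R \right)} = \frac{1}{2 R}$
$K{\left(s,Z \right)} = Z + 2 s$ ($K{\left(s,Z \right)} = \left(Z + s\right) + s = Z + 2 s$)
$- \sqrt{2288 + K{\left(-193,w{\left(t{\left(4 \right)} \right)} \right)}} = - \sqrt{2288 + \left(\frac{1}{2 \cdot 4} + 2 \left(-193\right)\right)} = - \sqrt{2288 + \left(\frac{1}{2} \cdot \frac{1}{4} - 386\right)} = - \sqrt{2288 + \left(\frac{1}{8} - 386\right)} = - \sqrt{2288 - \frac{3087}{8}} = - \sqrt{\frac{15217}{8}} = - \frac{\sqrt{30434}}{4}$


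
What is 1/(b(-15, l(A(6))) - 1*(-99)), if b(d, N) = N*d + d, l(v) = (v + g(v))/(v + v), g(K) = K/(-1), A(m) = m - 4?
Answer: 1/84 ≈ 0.011905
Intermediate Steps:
A(m) = -4 + m
g(K) = -K (g(K) = K*(-1) = -K)
l(v) = 0 (l(v) = (v - v)/(v + v) = 0/((2*v)) = 0*(1/(2*v)) = 0)
b(d, N) = d + N*d
1/(b(-15, l(A(6))) - 1*(-99)) = 1/(-15*(1 + 0) - 1*(-99)) = 1/(-15*1 + 99) = 1/(-15 + 99) = 1/84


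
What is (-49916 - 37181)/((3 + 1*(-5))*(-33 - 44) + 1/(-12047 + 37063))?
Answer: -2178818552/3852465 ≈ -565.56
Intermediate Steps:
(-49916 - 37181)/((3 + 1*(-5))*(-33 - 44) + 1/(-12047 + 37063)) = -87097/((3 - 5)*(-77) + 1/25016) = -87097/(-2*(-77) + 1/25016) = -87097/(154 + 1/25016) = -87097/3852465/25016 = -87097*25016/3852465 = -2178818552/3852465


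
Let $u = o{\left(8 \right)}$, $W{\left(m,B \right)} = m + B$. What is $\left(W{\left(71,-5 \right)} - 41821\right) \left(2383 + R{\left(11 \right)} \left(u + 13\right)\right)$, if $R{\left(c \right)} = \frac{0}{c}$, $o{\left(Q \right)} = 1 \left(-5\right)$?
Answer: $-99502165$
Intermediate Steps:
$W{\left(m,B \right)} = B + m$
$o{\left(Q \right)} = -5$
$u = -5$
$R{\left(c \right)} = 0$
$\left(W{\left(71,-5 \right)} - 41821\right) \left(2383 + R{\left(11 \right)} \left(u + 13\right)\right) = \left(\left(-5 + 71\right) - 41821\right) \left(2383 + 0 \left(-5 + 13\right)\right) = \left(66 - 41821\right) \left(2383 + 0 \cdot 8\right) = - 41755 \left(2383 + 0\right) = \left(-41755\right) 2383 = -99502165$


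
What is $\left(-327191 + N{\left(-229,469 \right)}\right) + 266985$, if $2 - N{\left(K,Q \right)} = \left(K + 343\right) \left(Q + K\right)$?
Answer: $-87564$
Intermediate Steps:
$N{\left(K,Q \right)} = 2 - \left(343 + K\right) \left(K + Q\right)$ ($N{\left(K,Q \right)} = 2 - \left(K + 343\right) \left(Q + K\right) = 2 - \left(343 + K\right) \left(K + Q\right)$)
$\left(-327191 + N{\left(-229,469 \right)}\right) + 266985 = \left(-327191 - \left(134759 - 107401\right)\right) + 266985 = \left(-327191 + \left(2 - 52441 + 78547 - 160867 + 107401\right)\right) + 266985 = \left(-327191 - 27358\right) + 266985 = -354549 + 266985 = -87564$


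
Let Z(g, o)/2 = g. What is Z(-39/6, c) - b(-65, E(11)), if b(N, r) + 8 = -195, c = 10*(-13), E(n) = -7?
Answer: 190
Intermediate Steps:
c = -130
b(N, r) = -203 (b(N, r) = -8 - 195 = -203)
Z(g, o) = 2*g
Z(-39/6, c) - b(-65, E(11)) = 2*(-39/6) - 1*(-203) = 2*(-39*1/6) + 203 = 2*(-13/2) + 203 = -13 + 203 = 190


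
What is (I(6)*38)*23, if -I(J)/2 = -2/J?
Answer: 1748/3 ≈ 582.67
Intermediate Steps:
I(J) = 4/J (I(J) = -(-4)/J = 4/J)
(I(6)*38)*23 = ((4/6)*38)*23 = ((4*(⅙))*38)*23 = ((⅔)*38)*23 = (76/3)*23 = 1748/3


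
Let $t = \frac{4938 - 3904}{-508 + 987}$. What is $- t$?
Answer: $- \frac{1034}{479} \approx -2.1587$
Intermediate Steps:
$t = \frac{1034}{479} \approx 2.1587$
$- t = \left(-1\right) \frac{1034}{479} = - \frac{1034}{479}$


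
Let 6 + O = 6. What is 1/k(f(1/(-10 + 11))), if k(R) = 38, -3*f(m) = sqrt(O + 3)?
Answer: 1/38 ≈ 0.026316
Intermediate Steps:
O = 0 (O = -6 + 6 = 0)
f(m) = -sqrt(3)/3 (f(m) = -sqrt(0 + 3)/3 = -sqrt(3)/3)
1/k(f(1/(-10 + 11))) = 1/38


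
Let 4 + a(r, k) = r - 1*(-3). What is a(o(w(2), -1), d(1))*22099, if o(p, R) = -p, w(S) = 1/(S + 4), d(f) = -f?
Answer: -154693/6 ≈ -25782.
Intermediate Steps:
w(S) = 1/(4 + S)
a(r, k) = -1 + r (a(r, k) = -4 + (r - 1*(-3)) = -4 + (r + 3) = -4 + (3 + r) = -1 + r)
a(o(w(2), -1), d(1))*22099 = (-1 - 1/(4 + 2))*22099 = (-1 - 1/6)*22099 = (-1 - 1*⅙)*22099 = (-1 - ⅙)*22099 = -7/6*22099 = -154693/6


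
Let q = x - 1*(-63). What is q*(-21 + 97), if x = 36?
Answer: 7524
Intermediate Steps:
q = 99 (q = 36 - 1*(-63) = 36 + 63 = 99)
q*(-21 + 97) = 99*(-21 + 97) = 99*76 = 7524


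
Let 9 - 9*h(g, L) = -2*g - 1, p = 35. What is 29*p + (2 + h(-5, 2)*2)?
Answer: 1017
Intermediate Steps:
h(g, L) = 10/9 + 2*g/9 (h(g, L) = 1 - (-2*g - 1)/9 = 1 - (-1 - 2*g)/9 = 1 + (1/9 + 2*g/9) = 10/9 + 2*g/9)
29*p + (2 + h(-5, 2)*2) = 29*35 + (2 + (10/9 + (2/9)*(-5))*2) = 1015 + (2 + (10/9 - 10/9)*2) = 1015 + (2 + 0*2) = 1015 + (2 + 0) = 1015 + 2 = 1017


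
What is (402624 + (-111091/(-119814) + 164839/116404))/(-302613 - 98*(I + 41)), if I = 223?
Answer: -2807680351387427/2290662038381580 ≈ -1.2257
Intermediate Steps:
(402624 + (-111091/(-119814) + 164839/116404))/(-302613 - 98*(I + 41)) = (402624 + (-111091/(-119814) + 164839/116404))/(-302613 - 98*(223 + 41)) = (402624 + (-111091*(-1/119814) + 164839*(1/116404)))/(-302613 - 98*264) = (402624 + (111091/119814 + 164839/116404))/(-302613 - 25872) = (402624 + 16340728355/6973414428)/(-328485) = (2807680351387427/6973414428)*(-1/328485) = -2807680351387427/2290662038381580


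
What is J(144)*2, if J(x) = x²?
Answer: 41472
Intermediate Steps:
J(144)*2 = 144²*2 = 20736*2 = 41472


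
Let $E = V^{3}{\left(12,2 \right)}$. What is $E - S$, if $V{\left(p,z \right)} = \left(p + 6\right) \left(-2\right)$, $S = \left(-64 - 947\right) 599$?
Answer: $558933$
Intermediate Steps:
$S = -605589$ ($S = \left(-1011\right) 599 = -605589$)
$V{\left(p,z \right)} = -12 - 2 p$ ($V{\left(p,z \right)} = \left(6 + p\right) \left(-2\right) = -12 - 2 p$)
$E = -46656$ ($E = \left(-12 - 24\right)^{3} = \left(-36\right)^{3} = -46656$)
$E - S = -46656 - -605589 = -46656 + 605589 = 558933$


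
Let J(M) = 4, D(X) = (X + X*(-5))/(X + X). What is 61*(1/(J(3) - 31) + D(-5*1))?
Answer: -3355/27 ≈ -124.26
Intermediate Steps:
D(X) = -2 (D(X) = (X - 5*X)/((2*X)) = (-4*X)*(1/(2*X)) = -2)
61*(1/(J(3) - 31) + D(-5*1)) = 61*(1/(4 - 31) - 2) = 61*(1/(-27) - 2) = 61*(-1/27 - 2) = 61*(-55/27) = -3355/27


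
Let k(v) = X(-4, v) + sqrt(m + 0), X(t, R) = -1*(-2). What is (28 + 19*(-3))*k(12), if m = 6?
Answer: -58 - 29*sqrt(6) ≈ -129.04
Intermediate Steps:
X(t, R) = 2
k(v) = 2 + sqrt(6) (k(v) = 2 + sqrt(6 + 0) = 2 + sqrt(6))
(28 + 19*(-3))*k(12) = (28 + 19*(-3))*(2 + sqrt(6)) = (28 - 57)*(2 + sqrt(6)) = -29*(2 + sqrt(6)) = -58 - 29*sqrt(6)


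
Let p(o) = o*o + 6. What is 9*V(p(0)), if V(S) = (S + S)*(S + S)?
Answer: 1296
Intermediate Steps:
p(o) = 6 + o² (p(o) = o² + 6 = 6 + o²)
V(S) = 4*S² (V(S) = (2*S)*(2*S) = 4*S²)
9*V(p(0)) = 9*(4*(6 + 0²)²) = 9*(4*(6 + 0)²) = 9*(4*6²) = 9*(4*36) = 9*144 = 1296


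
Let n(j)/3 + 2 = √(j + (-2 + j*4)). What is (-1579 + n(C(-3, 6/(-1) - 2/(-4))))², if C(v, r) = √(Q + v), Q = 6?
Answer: (1585 - 3*√(-2 + 5*√3))² ≈ 2.4877e+6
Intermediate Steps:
C(v, r) = √(6 + v)
n(j) = -6 + 3*√(-2 + 5*j) (n(j) = -6 + 3*√(j + (-2 + j*4)) = -6 + 3*√(j + (-2 + 4*j)) = -6 + 3*√(-2 + 5*j))
(-1579 + n(C(-3, 6/(-1) - 2/(-4))))² = (-1579 + (-6 + 3*√(-2 + 5*√(6 - 3))))² = (-1579 + (-6 + 3*√(-2 + 5*√3)))² = (-1585 + 3*√(-2 + 5*√3))²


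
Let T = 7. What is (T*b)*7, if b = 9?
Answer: 441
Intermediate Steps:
(T*b)*7 = (7*9)*7 = 63*7 = 441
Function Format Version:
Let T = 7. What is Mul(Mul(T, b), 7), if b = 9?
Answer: 441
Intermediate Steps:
Mul(Mul(T, b), 7) = Mul(Mul(7, 9), 7) = Mul(63, 7) = 441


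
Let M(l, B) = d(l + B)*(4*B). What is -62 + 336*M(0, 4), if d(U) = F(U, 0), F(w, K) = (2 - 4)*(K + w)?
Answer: -43070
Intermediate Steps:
F(w, K) = -2*K - 2*w (F(w, K) = -2*(K + w) = -2*K - 2*w)
d(U) = -2*U (d(U) = -2*0 - 2*U = 0 - 2*U = -2*U)
M(l, B) = 4*B*(-2*B - 2*l) (M(l, B) = (-2*(l + B))*(4*B) = (-2*(B + l))*(4*B) = (-2*B - 2*l)*(4*B) = 4*B*(-2*B - 2*l))
-62 + 336*M(0, 4) = -62 + 336*(-8*4*(4 + 0)) = -62 + 336*(-8*4*4) = -62 + 336*(-128) = -62 - 43008 = -43070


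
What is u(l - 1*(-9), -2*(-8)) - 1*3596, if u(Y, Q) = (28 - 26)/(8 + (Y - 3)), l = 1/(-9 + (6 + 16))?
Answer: -658042/183 ≈ -3595.9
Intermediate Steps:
l = 1/13 (l = 1/(-9 + 22) = 1/13 ≈ 0.076923)
u(Y, Q) = 2/(5 + Y) (u(Y, Q) = 2/(8 + (-3 + Y)) = 2/(5 + Y))
u(l - 1*(-9), -2*(-8)) - 1*3596 = 2/(5 + (1/13 - 1*(-9))) - 1*3596 = 2/(5 + (1/13 + 9)) - 3596 = 2/(5 + 118/13) - 3596 = 2/(183/13) - 3596 = 2*(13/183) - 3596 = 26/183 - 3596 = -658042/183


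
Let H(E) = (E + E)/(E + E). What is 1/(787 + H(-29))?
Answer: 1/788 ≈ 0.0012690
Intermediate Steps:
H(E) = 1 (H(E) = (2*E)/((2*E)) = (2*E)*(1/(2*E)) = 1)
1/(787 + H(-29)) = 1/(787 + 1) = 1/788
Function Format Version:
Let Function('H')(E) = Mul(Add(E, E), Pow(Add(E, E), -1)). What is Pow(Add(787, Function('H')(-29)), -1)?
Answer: Rational(1, 788) ≈ 0.0012690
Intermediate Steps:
Function('H')(E) = 1 (Function('H')(E) = Mul(Mul(2, E), Pow(Mul(2, E), -1)) = Mul(Mul(2, E), Mul(Rational(1, 2), Pow(E, -1))) = 1)
Pow(Add(787, Function('H')(-29)), -1) = Pow(Add(787, 1), -1) = Pow(788, -1) = Rational(1, 788)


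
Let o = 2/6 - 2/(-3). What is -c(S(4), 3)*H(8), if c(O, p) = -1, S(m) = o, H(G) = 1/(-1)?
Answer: -1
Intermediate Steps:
o = 1 (o = 2*(⅙) - 2*(-⅓) = ⅓ + ⅔ = 1)
H(G) = -1
S(m) = 1
-c(S(4), 3)*H(8) = -(-1)*(-1) = -1*1 = -1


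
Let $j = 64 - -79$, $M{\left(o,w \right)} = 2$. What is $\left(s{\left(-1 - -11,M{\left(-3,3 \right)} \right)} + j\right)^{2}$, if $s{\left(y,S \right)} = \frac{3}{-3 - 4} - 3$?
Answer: $\frac{954529}{49} \approx 19480.0$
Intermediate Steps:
$j = 143$ ($j = 64 + 79 = 143$)
$s{\left(y,S \right)} = - \frac{24}{7}$ ($s{\left(y,S \right)} = \frac{3}{-7} - 3 = 3 \left(- \frac{1}{7}\right) - 3 = - \frac{3}{7} - 3 = - \frac{24}{7}$)
$\left(s{\left(-1 - -11,M{\left(-3,3 \right)} \right)} + j\right)^{2} = \left(- \frac{24}{7} + 143\right)^{2} = \left(\frac{977}{7}\right)^{2} = \frac{954529}{49}$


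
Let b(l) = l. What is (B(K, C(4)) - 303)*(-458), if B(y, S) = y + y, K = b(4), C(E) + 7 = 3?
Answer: 135110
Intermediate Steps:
C(E) = -4 (C(E) = -7 + 3 = -4)
K = 4
B(y, S) = 2*y
(B(K, C(4)) - 303)*(-458) = (2*4 - 303)*(-458) = (8 - 303)*(-458) = -295*(-458) = 135110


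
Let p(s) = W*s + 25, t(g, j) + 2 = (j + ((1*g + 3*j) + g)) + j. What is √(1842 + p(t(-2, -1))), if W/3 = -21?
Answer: 16*√10 ≈ 50.596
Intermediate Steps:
W = -63 (W = 3*(-21) = -63)
t(g, j) = -2 + 2*g + 5*j (t(g, j) = -2 + ((j + ((1*g + 3*j) + g)) + j) = -2 + ((j + ((g + 3*j) + g)) + j) = -2 + ((j + (2*g + 3*j)) + j) = -2 + ((2*g + 4*j) + j) = -2 + (2*g + 5*j) = -2 + 2*g + 5*j)
p(s) = 25 - 63*s (p(s) = -63*s + 25 = 25 - 63*s)
√(1842 + p(t(-2, -1))) = √(1842 + (25 - 63*(-2 + 2*(-2) + 5*(-1)))) = √(1842 + (25 - 63*(-2 - 4 - 5))) = √(1842 + (25 - 63*(-11))) = √(1842 + (25 + 693)) = √(1842 + 718) = √2560 = 16*√10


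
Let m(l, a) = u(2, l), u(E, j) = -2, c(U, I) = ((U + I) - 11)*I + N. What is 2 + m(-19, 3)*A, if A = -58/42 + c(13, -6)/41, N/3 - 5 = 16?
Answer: 446/861 ≈ 0.51800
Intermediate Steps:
N = 63 (N = 15 + 3*16 = 15 + 48 = 63)
c(U, I) = 63 + I*(-11 + I + U) (c(U, I) = ((U + I) - 11)*I + 63 = ((I + U) - 11)*I + 63 = (-11 + I + U)*I + 63 = I*(-11 + I + U) + 63 = 63 + I*(-11 + I + U))
m(l, a) = -2
A = 638/861 (A = -58/42 + (63 + (-6)² - 11*(-6) - 6*13)/41 = -58*1/42 + (63 + 36 + 66 - 78)*(1/41) = -29/21 + 87*(1/41) = -29/21 + 87/41 = 638/861 ≈ 0.74100)
2 + m(-19, 3)*A = 2 - 2*638/861 = 2 - 1276/861 = 446/861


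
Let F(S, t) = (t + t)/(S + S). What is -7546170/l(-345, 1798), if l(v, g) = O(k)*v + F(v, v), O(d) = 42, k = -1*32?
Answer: 7546170/14489 ≈ 520.82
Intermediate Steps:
k = -32
F(S, t) = t/S (F(S, t) = (2*t)/((2*S)) = (2*t)*(1/(2*S)) = t/S)
l(v, g) = 1 + 42*v (l(v, g) = 42*v + v/v = 42*v + 1 = 1 + 42*v)
-7546170/l(-345, 1798) = -7546170/(1 + 42*(-345)) = -7546170/(1 - 14490) = -7546170/(-14489) = -7546170*(-1/14489) = 7546170/14489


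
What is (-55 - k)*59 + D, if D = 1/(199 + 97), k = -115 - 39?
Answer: 1728937/296 ≈ 5841.0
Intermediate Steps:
k = -154
D = 1/296 ≈ 0.0033784
(-55 - k)*59 + D = (-55 - 1*(-154))*59 + 1/296 = (-55 + 154)*59 + 1/296 = 99*59 + 1/296 = 5841 + 1/296 = 1728937/296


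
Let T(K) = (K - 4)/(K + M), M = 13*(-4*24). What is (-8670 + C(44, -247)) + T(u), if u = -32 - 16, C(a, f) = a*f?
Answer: -6330299/324 ≈ -19538.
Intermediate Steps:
M = -1248 (M = 13*(-96) = -1248)
u = -48
T(K) = (-4 + K)/(-1248 + K) (T(K) = (K - 4)/(K - 1248) = (-4 + K)/(-1248 + K))
(-8670 + C(44, -247)) + T(u) = (-8670 + 44*(-247)) + (-4 - 48)/(-1248 - 48) = (-8670 - 10868) - 52/(-1296) = -19538 - 1/1296*(-52) = -19538 + 13/324 = -6330299/324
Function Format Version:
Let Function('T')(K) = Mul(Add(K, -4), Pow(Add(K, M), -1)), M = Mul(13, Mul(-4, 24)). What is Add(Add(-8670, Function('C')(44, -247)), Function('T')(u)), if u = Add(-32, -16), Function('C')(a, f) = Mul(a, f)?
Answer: Rational(-6330299, 324) ≈ -19538.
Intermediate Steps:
M = -1248 (M = Mul(13, -96) = -1248)
u = -48
Function('T')(K) = Mul(Pow(Add(-1248, K), -1), Add(-4, K)) (Function('T')(K) = Mul(Add(K, -4), Pow(Add(K, -1248), -1)) = Mul(Add(-4, K), Pow(Add(-1248, K), -1)) = Mul(Pow(Add(-1248, K), -1), Add(-4, K)))
Add(Add(-8670, Function('C')(44, -247)), Function('T')(u)) = Add(Add(-8670, Mul(44, -247)), Mul(Pow(Add(-1248, -48), -1), Add(-4, -48))) = Add(Add(-8670, -10868), Mul(Pow(-1296, -1), -52)) = Add(-19538, Mul(Rational(-1, 1296), -52)) = Add(-19538, Rational(13, 324)) = Rational(-6330299, 324)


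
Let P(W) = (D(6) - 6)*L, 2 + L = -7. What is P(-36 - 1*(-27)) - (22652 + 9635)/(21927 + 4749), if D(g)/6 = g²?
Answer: -50449927/26676 ≈ -1891.2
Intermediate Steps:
L = -9 (L = -2 - 7 = -9)
D(g) = 6*g²
P(W) = -1890 (P(W) = (6*6² - 6)*(-9) = (6*36 - 6)*(-9) = (216 - 6)*(-9) = 210*(-9) = -1890)
P(-36 - 1*(-27)) - (22652 + 9635)/(21927 + 4749) = -1890 - (22652 + 9635)/(21927 + 4749) = -1890 - 32287/26676 = -50449927/26676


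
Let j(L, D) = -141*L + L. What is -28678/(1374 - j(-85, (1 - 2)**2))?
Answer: 14339/5263 ≈ 2.7245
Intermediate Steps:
j(L, D) = -140*L
-28678/(1374 - j(-85, (1 - 2)**2)) = -28678/(1374 - (-140)*(-85)) = -28678/(1374 - 1*11900) = -28678/(1374 - 11900) = -28678/(-10526) = -28678*(-1/10526) = 14339/5263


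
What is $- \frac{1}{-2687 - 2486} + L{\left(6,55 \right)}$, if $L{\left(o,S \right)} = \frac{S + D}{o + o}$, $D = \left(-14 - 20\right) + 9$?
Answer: $\frac{25867}{10346} \approx 2.5002$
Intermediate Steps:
$D = -25$ ($D = -34 + 9 = -25$)
$L{\left(o,S \right)} = \frac{-25 + S}{2 o}$ ($L{\left(o,S \right)} = \frac{S - 25}{o + o} = \frac{-25 + S}{2 o}$)
$- \frac{1}{-2687 - 2486} + L{\left(6,55 \right)} = - \frac{1}{-2687 - 2486} + \frac{-25 + 55}{2 \cdot 6} = - \frac{1}{-5173} + \frac{1}{2} \cdot \frac{1}{6} \cdot 30 = \left(-1\right) \left(- \frac{1}{5173}\right) + \frac{5}{2} = \frac{1}{5173} + \frac{5}{2} = \frac{25867}{10346}$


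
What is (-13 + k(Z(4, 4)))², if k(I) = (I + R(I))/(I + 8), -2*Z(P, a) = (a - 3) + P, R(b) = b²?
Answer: 73441/484 ≈ 151.74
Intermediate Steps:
Z(P, a) = 3/2 - P/2 - a/2 (Z(P, a) = -((a - 3) + P)/2 = -((-3 + a) + P)/2 = -(-3 + P + a)/2 = 3/2 - P/2 - a/2)
k(I) = (I + I²)/(8 + I) (k(I) = (I + I²)/(I + 8) = (I + I²)/(8 + I))
(-13 + k(Z(4, 4)))² = (-13 + (3/2 - ½*4 - ½*4)*(1 + (3/2 - ½*4 - ½*4))/(8 + (3/2 - ½*4 - ½*4)))² = (-13 + (3/2 - 2 - 2)*(1 + (3/2 - 2 - 2))/(8 + (3/2 - 2 - 2)))² = (-13 - 5*(1 - 5/2)/(2*(8 - 5/2)))² = (-13 - 5/2*(-3/2)/11/2)² = (-13 - 5/2*2/11*(-3/2))² = (-13 + 15/22)² = (-271/22)² = 73441/484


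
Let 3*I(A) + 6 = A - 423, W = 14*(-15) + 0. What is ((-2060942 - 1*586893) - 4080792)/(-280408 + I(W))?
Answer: 6728627/280621 ≈ 23.978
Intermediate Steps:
W = -210 (W = -210 + 0 = -210)
I(A) = -143 + A/3 (I(A) = -2 + (A - 423)/3 = -2 + (-423 + A)/3 = -2 + (-141 + A/3) = -143 + A/3)
((-2060942 - 1*586893) - 4080792)/(-280408 + I(W)) = ((-2060942 - 1*586893) - 4080792)/(-280408 + (-143 + (⅓)*(-210))) = ((-2060942 - 586893) - 4080792)/(-280408 + (-143 - 70)) = (-2647835 - 4080792)/(-280408 - 213) = -6728627/(-280621) = -6728627*(-1/280621) = 6728627/280621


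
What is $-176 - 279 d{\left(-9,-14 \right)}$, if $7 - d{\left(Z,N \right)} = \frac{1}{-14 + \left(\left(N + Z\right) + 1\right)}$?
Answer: $- \frac{8547}{4} \approx -2136.8$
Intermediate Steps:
$d{\left(Z,N \right)} = 7 - \frac{1}{-13 + N + Z}$ ($d{\left(Z,N \right)} = 7 - \frac{1}{-14 + \left(\left(N + Z\right) + 1\right)} = 7 - \frac{1}{-14 + \left(1 + N + Z\right)} = 7 - \frac{1}{-13 + N + Z}$)
$-176 - 279 d{\left(-9,-14 \right)} = -176 - 279 \frac{-92 + 7 \left(-14\right) + 7 \left(-9\right)}{-13 - 14 - 9} = -176 - 279 \frac{-92 - 98 - 63}{-36} = -176 - 279 \left(\left(- \frac{1}{36}\right) \left(-253\right)\right) = -176 - \frac{7843}{4} = - \frac{8547}{4}$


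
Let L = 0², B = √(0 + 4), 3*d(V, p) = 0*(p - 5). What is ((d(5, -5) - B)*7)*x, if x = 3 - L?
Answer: -42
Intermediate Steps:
d(V, p) = 0 (d(V, p) = (0*(p - 5))/3 = (0*(-5 + p))/3 = (⅓)*0 = 0)
B = 2 (B = √4 = 2)
L = 0
x = 3 (x = 3 - 1*0 = 3 + 0 = 3)
((d(5, -5) - B)*7)*x = ((0 - 1*2)*7)*3 = ((0 - 2)*7)*3 = -2*7*3 = -14*3 = -42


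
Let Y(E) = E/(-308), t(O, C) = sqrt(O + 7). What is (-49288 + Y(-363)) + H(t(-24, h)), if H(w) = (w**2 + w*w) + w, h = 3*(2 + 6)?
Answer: -1380983/28 + I*sqrt(17) ≈ -49321.0 + 4.1231*I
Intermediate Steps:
h = 24 (h = 3*8 = 24)
t(O, C) = sqrt(7 + O)
H(w) = w + 2*w**2 (H(w) = (w**2 + w**2) + w = 2*w**2 + w = w + 2*w**2)
Y(E) = -E/308 (Y(E) = E*(-1/308) = -E/308)
(-49288 + Y(-363)) + H(t(-24, h)) = (-49288 - 1/308*(-363)) + sqrt(7 - 24)*(1 + 2*sqrt(7 - 24)) = (-49288 + 33/28) + sqrt(-17)*(1 + 2*sqrt(-17)) = -1380031/28 + (I*sqrt(17))*(1 + 2*(I*sqrt(17))) = -1380031/28 + (I*sqrt(17))*(1 + 2*I*sqrt(17)) = -1380031/28 + I*sqrt(17)*(1 + 2*I*sqrt(17))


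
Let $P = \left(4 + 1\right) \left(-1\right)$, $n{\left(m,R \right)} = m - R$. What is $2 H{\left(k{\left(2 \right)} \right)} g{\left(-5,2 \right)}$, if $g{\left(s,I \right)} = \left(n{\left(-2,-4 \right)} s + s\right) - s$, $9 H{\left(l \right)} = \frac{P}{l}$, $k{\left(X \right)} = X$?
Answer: $\frac{50}{9} \approx 5.5556$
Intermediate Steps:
$P = -5$ ($P = 5 \left(-1\right) = -5$)
$H{\left(l \right)} = - \frac{5}{9 l}$ ($H{\left(l \right)} = \frac{\left(-5\right) \frac{1}{l}}{9} = - \frac{5}{9 l}$)
$g{\left(s,I \right)} = 2 s$ ($g{\left(s,I \right)} = \left(\left(-2 - -4\right) s + s\right) - s = \left(\left(-2 + 4\right) s + s\right) - s = \left(2 s + s\right) - s = 3 s - s = 2 s$)
$2 H{\left(k{\left(2 \right)} \right)} g{\left(-5,2 \right)} = 2 \left(- \frac{5}{9 \cdot 2}\right) 2 \left(-5\right) = 2 \left(\left(- \frac{5}{9}\right) \frac{1}{2}\right) \left(-10\right) = 2 \left(- \frac{5}{18}\right) \left(-10\right) = \left(- \frac{5}{9}\right) \left(-10\right) = \frac{50}{9}$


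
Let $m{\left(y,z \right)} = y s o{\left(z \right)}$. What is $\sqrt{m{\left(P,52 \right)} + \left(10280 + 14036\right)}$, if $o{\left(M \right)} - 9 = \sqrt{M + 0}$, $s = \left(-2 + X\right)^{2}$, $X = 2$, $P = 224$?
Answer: $2 \sqrt{6079} \approx 155.94$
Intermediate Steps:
$s = 0$ ($s = \left(-2 + 2\right)^{2} = 0^{2} = 0$)
$o{\left(M \right)} = 9 + \sqrt{M}$ ($o{\left(M \right)} = 9 + \sqrt{M + 0} = 9 + \sqrt{M}$)
$m{\left(y,z \right)} = 0$ ($m{\left(y,z \right)} = y 0 \left(9 + \sqrt{z}\right) = 0 \left(9 + \sqrt{z}\right) = 0$)
$\sqrt{m{\left(P,52 \right)} + \left(10280 + 14036\right)} = \sqrt{0 + \left(10280 + 14036\right)} = \sqrt{0 + 24316} = \sqrt{24316} = 2 \sqrt{6079}$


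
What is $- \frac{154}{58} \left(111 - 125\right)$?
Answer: $\frac{1078}{29} \approx 37.172$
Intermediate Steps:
$- \frac{154}{58} \left(111 - 125\right) = \left(-154\right) \frac{1}{58} \left(-14\right) = \left(- \frac{77}{29}\right) \left(-14\right) = \frac{1078}{29}$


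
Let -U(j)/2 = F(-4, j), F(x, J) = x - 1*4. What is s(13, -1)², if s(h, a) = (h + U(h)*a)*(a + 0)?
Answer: 9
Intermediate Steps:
F(x, J) = -4 + x (F(x, J) = x - 4 = -4 + x)
U(j) = 16 (U(j) = -2*(-4 - 4) = -2*(-8) = 16)
s(h, a) = a*(h + 16*a) (s(h, a) = (h + 16*a)*(a + 0) = (h + 16*a)*a = a*(h + 16*a))
s(13, -1)² = (-(13 + 16*(-1)))² = (-(13 - 16))² = (-1*(-3))² = 3² = 9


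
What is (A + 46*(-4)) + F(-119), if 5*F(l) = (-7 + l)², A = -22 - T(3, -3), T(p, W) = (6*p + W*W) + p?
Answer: 14696/5 ≈ 2939.2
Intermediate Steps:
T(p, W) = W² + 7*p (T(p, W) = (6*p + W²) + p = (W² + 6*p) + p = W² + 7*p)
A = -52 (A = -22 - ((-3)² + 7*3) = -22 - (9 + 21) = -22 - 1*30 = -22 - 30 = -52)
F(l) = (-7 + l)²/5
(A + 46*(-4)) + F(-119) = (-52 + 46*(-4)) + (-7 - 119)²/5 = (-52 - 184) + (⅕)*(-126)² = -236 + (⅕)*15876 = -236 + 15876/5 = 14696/5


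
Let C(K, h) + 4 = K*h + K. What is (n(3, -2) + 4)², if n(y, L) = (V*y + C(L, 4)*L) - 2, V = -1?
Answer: 729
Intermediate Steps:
C(K, h) = -4 + K + K*h (C(K, h) = -4 + (K*h + K) = -4 + (K + K*h) = -4 + K + K*h)
n(y, L) = -2 - y + L*(-4 + 5*L) (n(y, L) = (-y + (-4 + L + L*4)*L) - 2 = (-y + (-4 + L + 4*L)*L) - 2 = (-y + (-4 + 5*L)*L) - 2 = (-y + L*(-4 + 5*L)) - 2 = -2 - y + L*(-4 + 5*L))
(n(3, -2) + 4)² = ((-2 - 1*3 - 2*(-4 + 5*(-2))) + 4)² = ((-2 - 3 - 2*(-4 - 10)) + 4)² = ((-2 - 3 - 2*(-14)) + 4)² = ((-2 - 3 + 28) + 4)² = (23 + 4)² = 27² = 729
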